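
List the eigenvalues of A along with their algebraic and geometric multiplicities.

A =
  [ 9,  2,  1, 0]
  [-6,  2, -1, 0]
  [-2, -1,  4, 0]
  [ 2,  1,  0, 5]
λ = 5: alg = 4, geom = 2

Step 1 — factor the characteristic polynomial to read off the algebraic multiplicities:
  χ_A(x) = (x - 5)^4

Step 2 — compute geometric multiplicities via the rank-nullity identity g(λ) = n − rank(A − λI):
  rank(A − (5)·I) = 2, so dim ker(A − (5)·I) = n − 2 = 2

Summary:
  λ = 5: algebraic multiplicity = 4, geometric multiplicity = 2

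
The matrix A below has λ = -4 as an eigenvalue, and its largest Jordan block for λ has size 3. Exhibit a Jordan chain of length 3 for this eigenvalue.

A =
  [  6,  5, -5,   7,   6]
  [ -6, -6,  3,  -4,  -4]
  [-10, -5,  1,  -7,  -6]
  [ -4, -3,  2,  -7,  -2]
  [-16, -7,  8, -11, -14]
A Jordan chain for λ = -4 of length 3:
v_1 = (-4, 2, 4, 2, 6)ᵀ
v_2 = (10, -6, -10, -4, -16)ᵀ
v_3 = (1, 0, 0, 0, 0)ᵀ

Let N = A − (-4)·I. We want v_3 with N^3 v_3 = 0 but N^2 v_3 ≠ 0; then v_{j-1} := N · v_j for j = 3, …, 2.

Pick v_3 = (1, 0, 0, 0, 0)ᵀ.
Then v_2 = N · v_3 = (10, -6, -10, -4, -16)ᵀ.
Then v_1 = N · v_2 = (-4, 2, 4, 2, 6)ᵀ.

Sanity check: (A − (-4)·I) v_1 = (0, 0, 0, 0, 0)ᵀ = 0. ✓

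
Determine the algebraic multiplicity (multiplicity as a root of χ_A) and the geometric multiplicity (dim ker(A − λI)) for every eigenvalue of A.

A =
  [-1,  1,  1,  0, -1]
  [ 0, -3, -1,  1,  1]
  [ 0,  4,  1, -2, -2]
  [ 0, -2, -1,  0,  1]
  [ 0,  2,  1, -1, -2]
λ = -1: alg = 5, geom = 3

Step 1 — factor the characteristic polynomial to read off the algebraic multiplicities:
  χ_A(x) = (x + 1)^5

Step 2 — compute geometric multiplicities via the rank-nullity identity g(λ) = n − rank(A − λI):
  rank(A − (-1)·I) = 2, so dim ker(A − (-1)·I) = n − 2 = 3

Summary:
  λ = -1: algebraic multiplicity = 5, geometric multiplicity = 3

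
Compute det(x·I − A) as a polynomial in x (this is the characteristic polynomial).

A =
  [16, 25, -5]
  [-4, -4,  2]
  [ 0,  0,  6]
x^3 - 18*x^2 + 108*x - 216

Expanding det(x·I − A) (e.g. by cofactor expansion or by noting that A is similar to its Jordan form J, which has the same characteristic polynomial as A) gives
  χ_A(x) = x^3 - 18*x^2 + 108*x - 216
which factors as (x - 6)^3. The eigenvalues (with algebraic multiplicities) are λ = 6 with multiplicity 3.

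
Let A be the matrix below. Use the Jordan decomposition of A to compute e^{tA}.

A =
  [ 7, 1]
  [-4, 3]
e^{tA} =
  [2*t*exp(5*t) + exp(5*t), t*exp(5*t)]
  [-4*t*exp(5*t), -2*t*exp(5*t) + exp(5*t)]

Strategy: write A = P · J · P⁻¹ where J is a Jordan canonical form, so e^{tA} = P · e^{tJ} · P⁻¹, and e^{tJ} can be computed block-by-block.

A has Jordan form
J =
  [5, 1]
  [0, 5]
(up to reordering of blocks).

Per-block formulas:
  For a 2×2 Jordan block J_2(5): exp(t · J_2(5)) = e^(5t)·(I + t·N), where N is the 2×2 nilpotent shift.

After assembling e^{tJ} and conjugating by P, we get:

e^{tA} =
  [2*t*exp(5*t) + exp(5*t), t*exp(5*t)]
  [-4*t*exp(5*t), -2*t*exp(5*t) + exp(5*t)]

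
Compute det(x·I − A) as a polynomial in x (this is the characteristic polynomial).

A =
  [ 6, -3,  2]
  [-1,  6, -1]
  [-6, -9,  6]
x^3 - 18*x^2 + 108*x - 216

Expanding det(x·I − A) (e.g. by cofactor expansion or by noting that A is similar to its Jordan form J, which has the same characteristic polynomial as A) gives
  χ_A(x) = x^3 - 18*x^2 + 108*x - 216
which factors as (x - 6)^3. The eigenvalues (with algebraic multiplicities) are λ = 6 with multiplicity 3.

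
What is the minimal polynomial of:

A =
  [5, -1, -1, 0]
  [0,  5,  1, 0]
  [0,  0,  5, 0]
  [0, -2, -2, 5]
x^3 - 15*x^2 + 75*x - 125

The characteristic polynomial is χ_A(x) = (x - 5)^4, so the eigenvalues are known. The minimal polynomial is
  m_A(x) = Π_λ (x − λ)^{k_λ}
where k_λ is the size of the *largest* Jordan block for λ (equivalently, the smallest k with (A − λI)^k v = 0 for every generalised eigenvector v of λ).

  λ = 5: largest Jordan block has size 3, contributing (x − 5)^3

So m_A(x) = (x - 5)^3 = x^3 - 15*x^2 + 75*x - 125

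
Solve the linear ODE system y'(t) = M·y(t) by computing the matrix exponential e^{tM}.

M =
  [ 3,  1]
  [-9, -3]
e^{tM} =
  [3*t + 1, t]
  [-9*t, 1 - 3*t]

Strategy: write M = P · J · P⁻¹ where J is a Jordan canonical form, so e^{tM} = P · e^{tJ} · P⁻¹, and e^{tJ} can be computed block-by-block.

M has Jordan form
J =
  [0, 1]
  [0, 0]
(up to reordering of blocks).

Per-block formulas:
  For a 2×2 Jordan block J_2(0): exp(t · J_2(0)) = e^(0t)·(I + t·N), where N is the 2×2 nilpotent shift.

After assembling e^{tJ} and conjugating by P, we get:

e^{tM} =
  [3*t + 1, t]
  [-9*t, 1 - 3*t]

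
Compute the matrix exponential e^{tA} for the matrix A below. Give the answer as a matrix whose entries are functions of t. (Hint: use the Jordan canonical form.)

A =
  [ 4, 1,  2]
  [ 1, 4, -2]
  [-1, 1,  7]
e^{tA} =
  [-t*exp(5*t) + exp(5*t), t*exp(5*t), 2*t*exp(5*t)]
  [t*exp(5*t), -t*exp(5*t) + exp(5*t), -2*t*exp(5*t)]
  [-t*exp(5*t), t*exp(5*t), 2*t*exp(5*t) + exp(5*t)]

Strategy: write A = P · J · P⁻¹ where J is a Jordan canonical form, so e^{tA} = P · e^{tJ} · P⁻¹, and e^{tJ} can be computed block-by-block.

A has Jordan form
J =
  [5, 1, 0]
  [0, 5, 0]
  [0, 0, 5]
(up to reordering of blocks).

Per-block formulas:
  For a 1×1 block at λ = 5: exp(t · [5]) = [e^(5t)].
  For a 2×2 Jordan block J_2(5): exp(t · J_2(5)) = e^(5t)·(I + t·N), where N is the 2×2 nilpotent shift.

After assembling e^{tJ} and conjugating by P, we get:

e^{tA} =
  [-t*exp(5*t) + exp(5*t), t*exp(5*t), 2*t*exp(5*t)]
  [t*exp(5*t), -t*exp(5*t) + exp(5*t), -2*t*exp(5*t)]
  [-t*exp(5*t), t*exp(5*t), 2*t*exp(5*t) + exp(5*t)]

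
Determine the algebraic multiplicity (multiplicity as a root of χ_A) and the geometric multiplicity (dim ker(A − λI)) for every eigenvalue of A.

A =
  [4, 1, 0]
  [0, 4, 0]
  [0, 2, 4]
λ = 4: alg = 3, geom = 2

Step 1 — factor the characteristic polynomial to read off the algebraic multiplicities:
  χ_A(x) = (x - 4)^3

Step 2 — compute geometric multiplicities via the rank-nullity identity g(λ) = n − rank(A − λI):
  rank(A − (4)·I) = 1, so dim ker(A − (4)·I) = n − 1 = 2

Summary:
  λ = 4: algebraic multiplicity = 3, geometric multiplicity = 2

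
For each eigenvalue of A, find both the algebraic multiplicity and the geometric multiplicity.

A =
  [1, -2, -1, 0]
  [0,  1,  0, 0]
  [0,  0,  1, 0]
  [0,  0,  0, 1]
λ = 1: alg = 4, geom = 3

Step 1 — factor the characteristic polynomial to read off the algebraic multiplicities:
  χ_A(x) = (x - 1)^4

Step 2 — compute geometric multiplicities via the rank-nullity identity g(λ) = n − rank(A − λI):
  rank(A − (1)·I) = 1, so dim ker(A − (1)·I) = n − 1 = 3

Summary:
  λ = 1: algebraic multiplicity = 4, geometric multiplicity = 3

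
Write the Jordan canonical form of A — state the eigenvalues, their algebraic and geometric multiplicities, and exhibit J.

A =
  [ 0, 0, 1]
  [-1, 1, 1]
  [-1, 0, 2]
J_2(1) ⊕ J_1(1)

The characteristic polynomial is
  det(x·I − A) = x^3 - 3*x^2 + 3*x - 1 = (x - 1)^3

Eigenvalues and multiplicities (the geometric multiplicity of λ is n − rank(A − λI), which equals the number of Jordan blocks for λ):
  λ = 1: algebraic multiplicity = 3, geometric multiplicity = 2

Determining the block sizes for each eigenvalue:
  λ = 1: 2 blocks summing to 3 forces exactly one block of size 2 and the rest size 1 → block sizes [2, 1]

Assembling the blocks gives a Jordan form
J =
  [1, 1, 0]
  [0, 1, 0]
  [0, 0, 1]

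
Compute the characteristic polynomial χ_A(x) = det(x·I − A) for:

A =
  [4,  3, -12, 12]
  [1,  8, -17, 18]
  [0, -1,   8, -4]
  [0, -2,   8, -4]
x^4 - 16*x^3 + 96*x^2 - 256*x + 256

Expanding det(x·I − A) (e.g. by cofactor expansion or by noting that A is similar to its Jordan form J, which has the same characteristic polynomial as A) gives
  χ_A(x) = x^4 - 16*x^3 + 96*x^2 - 256*x + 256
which factors as (x - 4)^4. The eigenvalues (with algebraic multiplicities) are λ = 4 with multiplicity 4.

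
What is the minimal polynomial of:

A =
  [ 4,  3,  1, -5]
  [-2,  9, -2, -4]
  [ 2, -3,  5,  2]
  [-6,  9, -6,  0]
x^4 - 18*x^3 + 117*x^2 - 324*x + 324

The characteristic polynomial is χ_A(x) = (x - 6)^2*(x - 3)^2, so the eigenvalues are known. The minimal polynomial is
  m_A(x) = Π_λ (x − λ)^{k_λ}
where k_λ is the size of the *largest* Jordan block for λ (equivalently, the smallest k with (A − λI)^k v = 0 for every generalised eigenvector v of λ).

  λ = 3: largest Jordan block has size 2, contributing (x − 3)^2
  λ = 6: largest Jordan block has size 2, contributing (x − 6)^2

So m_A(x) = (x - 6)^2*(x - 3)^2 = x^4 - 18*x^3 + 117*x^2 - 324*x + 324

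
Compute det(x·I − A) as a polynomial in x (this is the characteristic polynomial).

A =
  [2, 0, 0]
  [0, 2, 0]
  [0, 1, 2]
x^3 - 6*x^2 + 12*x - 8

Expanding det(x·I − A) (e.g. by cofactor expansion or by noting that A is similar to its Jordan form J, which has the same characteristic polynomial as A) gives
  χ_A(x) = x^3 - 6*x^2 + 12*x - 8
which factors as (x - 2)^3. The eigenvalues (with algebraic multiplicities) are λ = 2 with multiplicity 3.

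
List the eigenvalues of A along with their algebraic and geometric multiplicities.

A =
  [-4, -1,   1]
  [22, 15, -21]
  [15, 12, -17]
λ = -2: alg = 3, geom = 1

Step 1 — factor the characteristic polynomial to read off the algebraic multiplicities:
  χ_A(x) = (x + 2)^3

Step 2 — compute geometric multiplicities via the rank-nullity identity g(λ) = n − rank(A − λI):
  rank(A − (-2)·I) = 2, so dim ker(A − (-2)·I) = n − 2 = 1

Summary:
  λ = -2: algebraic multiplicity = 3, geometric multiplicity = 1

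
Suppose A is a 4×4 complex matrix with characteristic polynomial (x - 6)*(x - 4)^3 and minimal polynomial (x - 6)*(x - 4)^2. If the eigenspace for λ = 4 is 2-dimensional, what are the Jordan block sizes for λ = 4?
Block sizes for λ = 4: [2, 1]

Step 1 — from the characteristic polynomial, algebraic multiplicity of λ = 4 is 3. From dim ker(A − (4)·I) = 2, there are exactly 2 Jordan blocks for λ = 4.
Step 2 — from the minimal polynomial, the factor (x − 4)^2 tells us the largest block for λ = 4 has size 2.
Step 3 — with total size 3, 2 blocks, and largest block 2, the block sizes (in nonincreasing order) are [2, 1].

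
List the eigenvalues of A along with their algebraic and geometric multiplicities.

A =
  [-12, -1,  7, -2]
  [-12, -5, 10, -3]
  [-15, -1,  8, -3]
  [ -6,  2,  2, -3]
λ = -3: alg = 4, geom = 2

Step 1 — factor the characteristic polynomial to read off the algebraic multiplicities:
  χ_A(x) = (x + 3)^4

Step 2 — compute geometric multiplicities via the rank-nullity identity g(λ) = n − rank(A − λI):
  rank(A − (-3)·I) = 2, so dim ker(A − (-3)·I) = n − 2 = 2

Summary:
  λ = -3: algebraic multiplicity = 4, geometric multiplicity = 2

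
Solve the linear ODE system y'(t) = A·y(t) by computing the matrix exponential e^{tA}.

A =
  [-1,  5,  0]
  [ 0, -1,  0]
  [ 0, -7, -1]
e^{tA} =
  [exp(-t), 5*t*exp(-t), 0]
  [0, exp(-t), 0]
  [0, -7*t*exp(-t), exp(-t)]

Strategy: write A = P · J · P⁻¹ where J is a Jordan canonical form, so e^{tA} = P · e^{tJ} · P⁻¹, and e^{tJ} can be computed block-by-block.

A has Jordan form
J =
  [-1,  1,  0]
  [ 0, -1,  0]
  [ 0,  0, -1]
(up to reordering of blocks).

Per-block formulas:
  For a 2×2 Jordan block J_2(-1): exp(t · J_2(-1)) = e^(-1t)·(I + t·N), where N is the 2×2 nilpotent shift.
  For a 1×1 block at λ = -1: exp(t · [-1]) = [e^(-1t)].

After assembling e^{tJ} and conjugating by P, we get:

e^{tA} =
  [exp(-t), 5*t*exp(-t), 0]
  [0, exp(-t), 0]
  [0, -7*t*exp(-t), exp(-t)]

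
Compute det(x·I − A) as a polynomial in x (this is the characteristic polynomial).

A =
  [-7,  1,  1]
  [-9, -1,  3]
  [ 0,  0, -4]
x^3 + 12*x^2 + 48*x + 64

Expanding det(x·I − A) (e.g. by cofactor expansion or by noting that A is similar to its Jordan form J, which has the same characteristic polynomial as A) gives
  χ_A(x) = x^3 + 12*x^2 + 48*x + 64
which factors as (x + 4)^3. The eigenvalues (with algebraic multiplicities) are λ = -4 with multiplicity 3.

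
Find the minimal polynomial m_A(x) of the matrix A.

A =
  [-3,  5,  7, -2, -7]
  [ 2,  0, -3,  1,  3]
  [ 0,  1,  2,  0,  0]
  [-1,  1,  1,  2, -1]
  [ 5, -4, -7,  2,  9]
x^3 - 6*x^2 + 12*x - 8

The characteristic polynomial is χ_A(x) = (x - 2)^5, so the eigenvalues are known. The minimal polynomial is
  m_A(x) = Π_λ (x − λ)^{k_λ}
where k_λ is the size of the *largest* Jordan block for λ (equivalently, the smallest k with (A − λI)^k v = 0 for every generalised eigenvector v of λ).

  λ = 2: largest Jordan block has size 3, contributing (x − 2)^3

So m_A(x) = (x - 2)^3 = x^3 - 6*x^2 + 12*x - 8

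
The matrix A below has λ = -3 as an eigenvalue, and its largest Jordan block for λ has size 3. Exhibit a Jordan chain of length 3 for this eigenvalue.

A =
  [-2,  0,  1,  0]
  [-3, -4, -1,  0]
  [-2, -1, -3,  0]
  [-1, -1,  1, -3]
A Jordan chain for λ = -3 of length 3:
v_1 = (-1, 2, 1, 0)ᵀ
v_2 = (1, -3, -2, -1)ᵀ
v_3 = (1, 0, 0, 0)ᵀ

Let N = A − (-3)·I. We want v_3 with N^3 v_3 = 0 but N^2 v_3 ≠ 0; then v_{j-1} := N · v_j for j = 3, …, 2.

Pick v_3 = (1, 0, 0, 0)ᵀ.
Then v_2 = N · v_3 = (1, -3, -2, -1)ᵀ.
Then v_1 = N · v_2 = (-1, 2, 1, 0)ᵀ.

Sanity check: (A − (-3)·I) v_1 = (0, 0, 0, 0)ᵀ = 0. ✓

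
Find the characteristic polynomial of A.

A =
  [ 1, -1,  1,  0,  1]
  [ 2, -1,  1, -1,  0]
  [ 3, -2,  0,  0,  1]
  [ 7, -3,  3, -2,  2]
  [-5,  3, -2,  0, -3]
x^5 + 5*x^4 + 10*x^3 + 10*x^2 + 5*x + 1

Expanding det(x·I − A) (e.g. by cofactor expansion or by noting that A is similar to its Jordan form J, which has the same characteristic polynomial as A) gives
  χ_A(x) = x^5 + 5*x^4 + 10*x^3 + 10*x^2 + 5*x + 1
which factors as (x + 1)^5. The eigenvalues (with algebraic multiplicities) are λ = -1 with multiplicity 5.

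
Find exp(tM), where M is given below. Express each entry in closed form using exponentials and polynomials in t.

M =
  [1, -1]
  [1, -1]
e^{tM} =
  [t + 1, -t]
  [t, 1 - t]

Strategy: write M = P · J · P⁻¹ where J is a Jordan canonical form, so e^{tM} = P · e^{tJ} · P⁻¹, and e^{tJ} can be computed block-by-block.

M has Jordan form
J =
  [0, 1]
  [0, 0]
(up to reordering of blocks).

Per-block formulas:
  For a 2×2 Jordan block J_2(0): exp(t · J_2(0)) = e^(0t)·(I + t·N), where N is the 2×2 nilpotent shift.

After assembling e^{tJ} and conjugating by P, we get:

e^{tM} =
  [t + 1, -t]
  [t, 1 - t]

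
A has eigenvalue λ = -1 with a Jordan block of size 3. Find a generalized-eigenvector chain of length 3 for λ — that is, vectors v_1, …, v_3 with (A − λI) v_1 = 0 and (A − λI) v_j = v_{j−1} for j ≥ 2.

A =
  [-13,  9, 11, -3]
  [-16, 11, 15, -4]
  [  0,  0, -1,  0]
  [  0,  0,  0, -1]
A Jordan chain for λ = -1 of length 3:
v_1 = (3, 4, 0, 0)ᵀ
v_2 = (11, 15, 0, 0)ᵀ
v_3 = (0, 0, 1, 0)ᵀ

Let N = A − (-1)·I. We want v_3 with N^3 v_3 = 0 but N^2 v_3 ≠ 0; then v_{j-1} := N · v_j for j = 3, …, 2.

Pick v_3 = (0, 0, 1, 0)ᵀ.
Then v_2 = N · v_3 = (11, 15, 0, 0)ᵀ.
Then v_1 = N · v_2 = (3, 4, 0, 0)ᵀ.

Sanity check: (A − (-1)·I) v_1 = (0, 0, 0, 0)ᵀ = 0. ✓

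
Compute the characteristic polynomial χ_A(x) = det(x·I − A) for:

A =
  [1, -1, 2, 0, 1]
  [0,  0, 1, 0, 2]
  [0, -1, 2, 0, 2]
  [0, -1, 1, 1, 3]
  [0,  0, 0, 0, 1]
x^5 - 5*x^4 + 10*x^3 - 10*x^2 + 5*x - 1

Expanding det(x·I − A) (e.g. by cofactor expansion or by noting that A is similar to its Jordan form J, which has the same characteristic polynomial as A) gives
  χ_A(x) = x^5 - 5*x^4 + 10*x^3 - 10*x^2 + 5*x - 1
which factors as (x - 1)^5. The eigenvalues (with algebraic multiplicities) are λ = 1 with multiplicity 5.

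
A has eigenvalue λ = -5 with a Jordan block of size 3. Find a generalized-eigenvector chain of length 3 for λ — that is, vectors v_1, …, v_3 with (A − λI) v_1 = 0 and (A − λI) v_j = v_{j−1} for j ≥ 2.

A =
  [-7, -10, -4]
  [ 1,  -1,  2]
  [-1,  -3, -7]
A Jordan chain for λ = -5 of length 3:
v_1 = (-2, 0, 1)ᵀ
v_2 = (-2, 1, -1)ᵀ
v_3 = (1, 0, 0)ᵀ

Let N = A − (-5)·I. We want v_3 with N^3 v_3 = 0 but N^2 v_3 ≠ 0; then v_{j-1} := N · v_j for j = 3, …, 2.

Pick v_3 = (1, 0, 0)ᵀ.
Then v_2 = N · v_3 = (-2, 1, -1)ᵀ.
Then v_1 = N · v_2 = (-2, 0, 1)ᵀ.

Sanity check: (A − (-5)·I) v_1 = (0, 0, 0)ᵀ = 0. ✓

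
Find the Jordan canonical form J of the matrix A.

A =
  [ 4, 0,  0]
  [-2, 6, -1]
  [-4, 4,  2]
J_2(4) ⊕ J_1(4)

The characteristic polynomial is
  det(x·I − A) = x^3 - 12*x^2 + 48*x - 64 = (x - 4)^3

Eigenvalues and multiplicities (the geometric multiplicity of λ is n − rank(A − λI), which equals the number of Jordan blocks for λ):
  λ = 4: algebraic multiplicity = 3, geometric multiplicity = 2

Determining the block sizes for each eigenvalue:
  λ = 4: 2 blocks summing to 3 forces exactly one block of size 2 and the rest size 1 → block sizes [2, 1]

Assembling the blocks gives a Jordan form
J =
  [4, 1, 0]
  [0, 4, 0]
  [0, 0, 4]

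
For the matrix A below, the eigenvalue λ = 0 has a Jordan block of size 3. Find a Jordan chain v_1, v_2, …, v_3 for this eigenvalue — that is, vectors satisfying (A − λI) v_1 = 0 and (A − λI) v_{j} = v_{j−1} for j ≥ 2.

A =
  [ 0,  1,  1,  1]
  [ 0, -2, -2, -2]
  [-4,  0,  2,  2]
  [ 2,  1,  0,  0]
A Jordan chain for λ = 0 of length 3:
v_1 = (-2, 4, -4, 0)ᵀ
v_2 = (0, 0, -4, 2)ᵀ
v_3 = (1, 0, 0, 0)ᵀ

Let N = A − (0)·I. We want v_3 with N^3 v_3 = 0 but N^2 v_3 ≠ 0; then v_{j-1} := N · v_j for j = 3, …, 2.

Pick v_3 = (1, 0, 0, 0)ᵀ.
Then v_2 = N · v_3 = (0, 0, -4, 2)ᵀ.
Then v_1 = N · v_2 = (-2, 4, -4, 0)ᵀ.

Sanity check: (A − (0)·I) v_1 = (0, 0, 0, 0)ᵀ = 0. ✓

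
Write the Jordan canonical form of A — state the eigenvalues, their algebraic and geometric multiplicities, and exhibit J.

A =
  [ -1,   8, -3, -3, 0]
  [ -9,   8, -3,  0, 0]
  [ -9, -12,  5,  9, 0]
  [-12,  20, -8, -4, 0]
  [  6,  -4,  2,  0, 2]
J_2(2) ⊕ J_2(2) ⊕ J_1(2)

The characteristic polynomial is
  det(x·I − A) = x^5 - 10*x^4 + 40*x^3 - 80*x^2 + 80*x - 32 = (x - 2)^5

Eigenvalues and multiplicities (the geometric multiplicity of λ is n − rank(A − λI), which equals the number of Jordan blocks for λ):
  λ = 2: algebraic multiplicity = 5, geometric multiplicity = 3

Determining the block sizes for each eigenvalue:
  λ = 2: with am = 5 and gm = 3, the partition is not yet determined (e.g. several partitions of 5 into 3 parts exist). Let N = A − (2)·I. Computing rank(N^1) = 2, rank(N^2) = 0; the number of blocks of size ≥ j is rank(N^{j−1}) − rank(N^j), giving [3, 2]. So we have 2 block(s) of size 2, 1 block(s) of size 1 → block sizes [2, 2, 1]

Assembling the blocks gives a Jordan form
J =
  [2, 1, 0, 0, 0]
  [0, 2, 0, 0, 0]
  [0, 0, 2, 1, 0]
  [0, 0, 0, 2, 0]
  [0, 0, 0, 0, 2]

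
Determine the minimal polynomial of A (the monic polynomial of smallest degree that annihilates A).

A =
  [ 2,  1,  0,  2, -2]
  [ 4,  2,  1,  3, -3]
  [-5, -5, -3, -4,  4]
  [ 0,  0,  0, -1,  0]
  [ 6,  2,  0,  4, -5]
x^3 + 3*x^2 + 3*x + 1

The characteristic polynomial is χ_A(x) = (x + 1)^5, so the eigenvalues are known. The minimal polynomial is
  m_A(x) = Π_λ (x − λ)^{k_λ}
where k_λ is the size of the *largest* Jordan block for λ (equivalently, the smallest k with (A − λI)^k v = 0 for every generalised eigenvector v of λ).

  λ = -1: largest Jordan block has size 3, contributing (x + 1)^3

So m_A(x) = (x + 1)^3 = x^3 + 3*x^2 + 3*x + 1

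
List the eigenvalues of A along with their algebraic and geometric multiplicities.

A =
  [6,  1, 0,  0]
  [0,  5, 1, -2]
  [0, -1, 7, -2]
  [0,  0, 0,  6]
λ = 6: alg = 4, geom = 2

Step 1 — factor the characteristic polynomial to read off the algebraic multiplicities:
  χ_A(x) = (x - 6)^4

Step 2 — compute geometric multiplicities via the rank-nullity identity g(λ) = n − rank(A − λI):
  rank(A − (6)·I) = 2, so dim ker(A − (6)·I) = n − 2 = 2

Summary:
  λ = 6: algebraic multiplicity = 4, geometric multiplicity = 2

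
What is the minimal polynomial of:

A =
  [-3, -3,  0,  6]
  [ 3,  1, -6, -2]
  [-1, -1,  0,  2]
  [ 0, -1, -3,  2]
x^2

The characteristic polynomial is χ_A(x) = x^4, so the eigenvalues are known. The minimal polynomial is
  m_A(x) = Π_λ (x − λ)^{k_λ}
where k_λ is the size of the *largest* Jordan block for λ (equivalently, the smallest k with (A − λI)^k v = 0 for every generalised eigenvector v of λ).

  λ = 0: largest Jordan block has size 2, contributing (x − 0)^2

So m_A(x) = x^2 = x^2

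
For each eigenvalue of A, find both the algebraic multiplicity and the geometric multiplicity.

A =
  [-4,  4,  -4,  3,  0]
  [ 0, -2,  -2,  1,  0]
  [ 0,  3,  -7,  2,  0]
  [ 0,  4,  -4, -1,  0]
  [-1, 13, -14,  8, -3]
λ = -4: alg = 2, geom = 2; λ = -3: alg = 3, geom = 2

Step 1 — factor the characteristic polynomial to read off the algebraic multiplicities:
  χ_A(x) = (x + 3)^3*(x + 4)^2

Step 2 — compute geometric multiplicities via the rank-nullity identity g(λ) = n − rank(A − λI):
  rank(A − (-4)·I) = 3, so dim ker(A − (-4)·I) = n − 3 = 2
  rank(A − (-3)·I) = 3, so dim ker(A − (-3)·I) = n − 3 = 2

Summary:
  λ = -4: algebraic multiplicity = 2, geometric multiplicity = 2
  λ = -3: algebraic multiplicity = 3, geometric multiplicity = 2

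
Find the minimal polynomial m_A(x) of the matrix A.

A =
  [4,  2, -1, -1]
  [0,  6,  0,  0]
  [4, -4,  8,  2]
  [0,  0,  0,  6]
x^2 - 12*x + 36

The characteristic polynomial is χ_A(x) = (x - 6)^4, so the eigenvalues are known. The minimal polynomial is
  m_A(x) = Π_λ (x − λ)^{k_λ}
where k_λ is the size of the *largest* Jordan block for λ (equivalently, the smallest k with (A − λI)^k v = 0 for every generalised eigenvector v of λ).

  λ = 6: largest Jordan block has size 2, contributing (x − 6)^2

So m_A(x) = (x - 6)^2 = x^2 - 12*x + 36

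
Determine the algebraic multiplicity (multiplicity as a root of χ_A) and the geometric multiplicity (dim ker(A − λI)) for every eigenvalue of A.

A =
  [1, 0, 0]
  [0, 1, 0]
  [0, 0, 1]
λ = 1: alg = 3, geom = 3

Step 1 — factor the characteristic polynomial to read off the algebraic multiplicities:
  χ_A(x) = (x - 1)^3

Step 2 — compute geometric multiplicities via the rank-nullity identity g(λ) = n − rank(A − λI):
  rank(A − (1)·I) = 0, so dim ker(A − (1)·I) = n − 0 = 3

Summary:
  λ = 1: algebraic multiplicity = 3, geometric multiplicity = 3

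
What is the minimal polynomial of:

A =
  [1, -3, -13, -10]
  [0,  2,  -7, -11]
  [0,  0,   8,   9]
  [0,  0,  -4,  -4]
x^4 - 7*x^3 + 18*x^2 - 20*x + 8

The characteristic polynomial is χ_A(x) = (x - 2)^3*(x - 1), so the eigenvalues are known. The minimal polynomial is
  m_A(x) = Π_λ (x − λ)^{k_λ}
where k_λ is the size of the *largest* Jordan block for λ (equivalently, the smallest k with (A − λI)^k v = 0 for every generalised eigenvector v of λ).

  λ = 1: largest Jordan block has size 1, contributing (x − 1)
  λ = 2: largest Jordan block has size 3, contributing (x − 2)^3

So m_A(x) = (x - 2)^3*(x - 1) = x^4 - 7*x^3 + 18*x^2 - 20*x + 8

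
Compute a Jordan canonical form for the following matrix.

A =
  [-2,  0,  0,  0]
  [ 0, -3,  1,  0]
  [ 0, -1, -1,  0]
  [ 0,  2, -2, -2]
J_2(-2) ⊕ J_1(-2) ⊕ J_1(-2)

The characteristic polynomial is
  det(x·I − A) = x^4 + 8*x^3 + 24*x^2 + 32*x + 16 = (x + 2)^4

Eigenvalues and multiplicities (the geometric multiplicity of λ is n − rank(A − λI), which equals the number of Jordan blocks for λ):
  λ = -2: algebraic multiplicity = 4, geometric multiplicity = 3

Determining the block sizes for each eigenvalue:
  λ = -2: 3 blocks summing to 4 forces exactly one block of size 2 and the rest size 1 → block sizes [2, 1, 1]

Assembling the blocks gives a Jordan form
J =
  [-2,  1,  0,  0]
  [ 0, -2,  0,  0]
  [ 0,  0, -2,  0]
  [ 0,  0,  0, -2]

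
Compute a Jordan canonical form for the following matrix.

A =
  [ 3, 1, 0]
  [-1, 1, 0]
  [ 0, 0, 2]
J_2(2) ⊕ J_1(2)

The characteristic polynomial is
  det(x·I − A) = x^3 - 6*x^2 + 12*x - 8 = (x - 2)^3

Eigenvalues and multiplicities (the geometric multiplicity of λ is n − rank(A − λI), which equals the number of Jordan blocks for λ):
  λ = 2: algebraic multiplicity = 3, geometric multiplicity = 2

Determining the block sizes for each eigenvalue:
  λ = 2: 2 blocks summing to 3 forces exactly one block of size 2 and the rest size 1 → block sizes [2, 1]

Assembling the blocks gives a Jordan form
J =
  [2, 1, 0]
  [0, 2, 0]
  [0, 0, 2]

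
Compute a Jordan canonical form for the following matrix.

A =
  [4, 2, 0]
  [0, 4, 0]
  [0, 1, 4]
J_2(4) ⊕ J_1(4)

The characteristic polynomial is
  det(x·I − A) = x^3 - 12*x^2 + 48*x - 64 = (x - 4)^3

Eigenvalues and multiplicities (the geometric multiplicity of λ is n − rank(A − λI), which equals the number of Jordan blocks for λ):
  λ = 4: algebraic multiplicity = 3, geometric multiplicity = 2

Determining the block sizes for each eigenvalue:
  λ = 4: 2 blocks summing to 3 forces exactly one block of size 2 and the rest size 1 → block sizes [2, 1]

Assembling the blocks gives a Jordan form
J =
  [4, 1, 0]
  [0, 4, 0]
  [0, 0, 4]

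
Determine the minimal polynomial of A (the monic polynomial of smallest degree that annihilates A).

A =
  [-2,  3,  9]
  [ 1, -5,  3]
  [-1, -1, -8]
x^3 + 15*x^2 + 75*x + 125

The characteristic polynomial is χ_A(x) = (x + 5)^3, so the eigenvalues are known. The minimal polynomial is
  m_A(x) = Π_λ (x − λ)^{k_λ}
where k_λ is the size of the *largest* Jordan block for λ (equivalently, the smallest k with (A − λI)^k v = 0 for every generalised eigenvector v of λ).

  λ = -5: largest Jordan block has size 3, contributing (x + 5)^3

So m_A(x) = (x + 5)^3 = x^3 + 15*x^2 + 75*x + 125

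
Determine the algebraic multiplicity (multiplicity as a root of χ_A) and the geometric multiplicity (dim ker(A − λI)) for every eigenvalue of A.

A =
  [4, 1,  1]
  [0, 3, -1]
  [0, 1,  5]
λ = 4: alg = 3, geom = 2

Step 1 — factor the characteristic polynomial to read off the algebraic multiplicities:
  χ_A(x) = (x - 4)^3

Step 2 — compute geometric multiplicities via the rank-nullity identity g(λ) = n − rank(A − λI):
  rank(A − (4)·I) = 1, so dim ker(A − (4)·I) = n − 1 = 2

Summary:
  λ = 4: algebraic multiplicity = 3, geometric multiplicity = 2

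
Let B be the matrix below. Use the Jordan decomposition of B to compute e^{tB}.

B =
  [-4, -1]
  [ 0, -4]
e^{tB} =
  [exp(-4*t), -t*exp(-4*t)]
  [0, exp(-4*t)]

Strategy: write B = P · J · P⁻¹ where J is a Jordan canonical form, so e^{tB} = P · e^{tJ} · P⁻¹, and e^{tJ} can be computed block-by-block.

B has Jordan form
J =
  [-4,  1]
  [ 0, -4]
(up to reordering of blocks).

Per-block formulas:
  For a 2×2 Jordan block J_2(-4): exp(t · J_2(-4)) = e^(-4t)·(I + t·N), where N is the 2×2 nilpotent shift.

After assembling e^{tJ} and conjugating by P, we get:

e^{tB} =
  [exp(-4*t), -t*exp(-4*t)]
  [0, exp(-4*t)]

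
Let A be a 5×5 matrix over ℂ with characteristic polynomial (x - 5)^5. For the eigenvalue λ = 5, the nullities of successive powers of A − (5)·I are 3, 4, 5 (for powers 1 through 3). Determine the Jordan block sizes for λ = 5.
Block sizes for λ = 5: [3, 1, 1]

From the dimensions of kernels of powers, the number of Jordan blocks of size at least j is d_j − d_{j−1} where d_j = dim ker(N^j) (with d_0 = 0). Computing the differences gives [3, 1, 1].
The number of blocks of size exactly k is (#blocks of size ≥ k) − (#blocks of size ≥ k + 1), so the partition is: 2 block(s) of size 1, 1 block(s) of size 3.
In nonincreasing order the block sizes are [3, 1, 1].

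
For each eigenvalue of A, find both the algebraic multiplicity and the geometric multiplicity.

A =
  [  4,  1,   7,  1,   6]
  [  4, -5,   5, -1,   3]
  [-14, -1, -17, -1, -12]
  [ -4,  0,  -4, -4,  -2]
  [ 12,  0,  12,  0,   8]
λ = -4: alg = 4, geom = 2; λ = 2: alg = 1, geom = 1

Step 1 — factor the characteristic polynomial to read off the algebraic multiplicities:
  χ_A(x) = (x - 2)*(x + 4)^4

Step 2 — compute geometric multiplicities via the rank-nullity identity g(λ) = n − rank(A − λI):
  rank(A − (-4)·I) = 3, so dim ker(A − (-4)·I) = n − 3 = 2
  rank(A − (2)·I) = 4, so dim ker(A − (2)·I) = n − 4 = 1

Summary:
  λ = -4: algebraic multiplicity = 4, geometric multiplicity = 2
  λ = 2: algebraic multiplicity = 1, geometric multiplicity = 1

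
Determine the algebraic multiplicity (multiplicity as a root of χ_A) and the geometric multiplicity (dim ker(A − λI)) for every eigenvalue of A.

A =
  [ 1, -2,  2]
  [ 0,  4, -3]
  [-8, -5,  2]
λ = 1: alg = 1, geom = 1; λ = 3: alg = 2, geom = 1

Step 1 — factor the characteristic polynomial to read off the algebraic multiplicities:
  χ_A(x) = (x - 3)^2*(x - 1)

Step 2 — compute geometric multiplicities via the rank-nullity identity g(λ) = n − rank(A − λI):
  rank(A − (1)·I) = 2, so dim ker(A − (1)·I) = n − 2 = 1
  rank(A − (3)·I) = 2, so dim ker(A − (3)·I) = n − 2 = 1

Summary:
  λ = 1: algebraic multiplicity = 1, geometric multiplicity = 1
  λ = 3: algebraic multiplicity = 2, geometric multiplicity = 1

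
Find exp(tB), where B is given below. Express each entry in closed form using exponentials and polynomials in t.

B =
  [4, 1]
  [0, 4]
e^{tB} =
  [exp(4*t), t*exp(4*t)]
  [0, exp(4*t)]

Strategy: write B = P · J · P⁻¹ where J is a Jordan canonical form, so e^{tB} = P · e^{tJ} · P⁻¹, and e^{tJ} can be computed block-by-block.

B has Jordan form
J =
  [4, 1]
  [0, 4]
(up to reordering of blocks).

Per-block formulas:
  For a 2×2 Jordan block J_2(4): exp(t · J_2(4)) = e^(4t)·(I + t·N), where N is the 2×2 nilpotent shift.

After assembling e^{tJ} and conjugating by P, we get:

e^{tB} =
  [exp(4*t), t*exp(4*t)]
  [0, exp(4*t)]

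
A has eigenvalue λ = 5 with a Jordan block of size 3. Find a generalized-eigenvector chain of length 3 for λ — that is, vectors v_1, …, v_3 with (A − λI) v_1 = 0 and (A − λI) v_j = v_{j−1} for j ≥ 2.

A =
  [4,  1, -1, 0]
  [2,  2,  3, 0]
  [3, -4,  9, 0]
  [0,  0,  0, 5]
A Jordan chain for λ = 5 of length 3:
v_1 = (0, 1, 1, 0)ᵀ
v_2 = (-1, 2, 3, 0)ᵀ
v_3 = (1, 0, 0, 0)ᵀ

Let N = A − (5)·I. We want v_3 with N^3 v_3 = 0 but N^2 v_3 ≠ 0; then v_{j-1} := N · v_j for j = 3, …, 2.

Pick v_3 = (1, 0, 0, 0)ᵀ.
Then v_2 = N · v_3 = (-1, 2, 3, 0)ᵀ.
Then v_1 = N · v_2 = (0, 1, 1, 0)ᵀ.

Sanity check: (A − (5)·I) v_1 = (0, 0, 0, 0)ᵀ = 0. ✓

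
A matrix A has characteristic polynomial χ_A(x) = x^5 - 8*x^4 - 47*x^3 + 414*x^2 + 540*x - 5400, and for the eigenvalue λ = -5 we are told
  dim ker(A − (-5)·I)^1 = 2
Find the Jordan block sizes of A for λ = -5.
Block sizes for λ = -5: [1, 1]

From the dimensions of kernels of powers, the number of Jordan blocks of size at least j is d_j − d_{j−1} where d_j = dim ker(N^j) (with d_0 = 0). Computing the differences gives [2].
The number of blocks of size exactly k is (#blocks of size ≥ k) − (#blocks of size ≥ k + 1), so the partition is: 2 block(s) of size 1.
In nonincreasing order the block sizes are [1, 1].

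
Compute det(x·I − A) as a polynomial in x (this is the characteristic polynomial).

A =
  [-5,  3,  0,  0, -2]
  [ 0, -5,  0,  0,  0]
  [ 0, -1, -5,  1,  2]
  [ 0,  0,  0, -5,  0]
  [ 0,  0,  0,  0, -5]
x^5 + 25*x^4 + 250*x^3 + 1250*x^2 + 3125*x + 3125

Expanding det(x·I − A) (e.g. by cofactor expansion or by noting that A is similar to its Jordan form J, which has the same characteristic polynomial as A) gives
  χ_A(x) = x^5 + 25*x^4 + 250*x^3 + 1250*x^2 + 3125*x + 3125
which factors as (x + 5)^5. The eigenvalues (with algebraic multiplicities) are λ = -5 with multiplicity 5.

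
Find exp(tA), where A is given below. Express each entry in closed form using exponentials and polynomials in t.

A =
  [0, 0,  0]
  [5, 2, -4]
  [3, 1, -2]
e^{tA} =
  [1, 0, 0]
  [-t^2 + 5*t, 2*t + 1, -4*t]
  [-t^2/2 + 3*t, t, 1 - 2*t]

Strategy: write A = P · J · P⁻¹ where J is a Jordan canonical form, so e^{tA} = P · e^{tJ} · P⁻¹, and e^{tJ} can be computed block-by-block.

A has Jordan form
J =
  [0, 1, 0]
  [0, 0, 1]
  [0, 0, 0]
(up to reordering of blocks).

Per-block formulas:
  For a 3×3 Jordan block J_3(0): exp(t · J_3(0)) = e^(0t)·(I + t·N + (t^2/2)·N^2), where N is the 3×3 nilpotent shift.

After assembling e^{tJ} and conjugating by P, we get:

e^{tA} =
  [1, 0, 0]
  [-t^2 + 5*t, 2*t + 1, -4*t]
  [-t^2/2 + 3*t, t, 1 - 2*t]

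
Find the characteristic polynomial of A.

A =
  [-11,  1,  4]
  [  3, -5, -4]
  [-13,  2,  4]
x^3 + 12*x^2 + 48*x + 64

Expanding det(x·I − A) (e.g. by cofactor expansion or by noting that A is similar to its Jordan form J, which has the same characteristic polynomial as A) gives
  χ_A(x) = x^3 + 12*x^2 + 48*x + 64
which factors as (x + 4)^3. The eigenvalues (with algebraic multiplicities) are λ = -4 with multiplicity 3.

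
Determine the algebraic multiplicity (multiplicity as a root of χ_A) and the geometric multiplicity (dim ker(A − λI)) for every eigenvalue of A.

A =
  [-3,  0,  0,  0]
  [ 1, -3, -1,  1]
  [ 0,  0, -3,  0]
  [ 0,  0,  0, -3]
λ = -3: alg = 4, geom = 3

Step 1 — factor the characteristic polynomial to read off the algebraic multiplicities:
  χ_A(x) = (x + 3)^4

Step 2 — compute geometric multiplicities via the rank-nullity identity g(λ) = n − rank(A − λI):
  rank(A − (-3)·I) = 1, so dim ker(A − (-3)·I) = n − 1 = 3

Summary:
  λ = -3: algebraic multiplicity = 4, geometric multiplicity = 3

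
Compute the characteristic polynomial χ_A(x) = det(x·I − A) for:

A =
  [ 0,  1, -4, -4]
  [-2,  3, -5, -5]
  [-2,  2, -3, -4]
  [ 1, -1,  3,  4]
x^4 - 4*x^3 + 6*x^2 - 4*x + 1

Expanding det(x·I − A) (e.g. by cofactor expansion or by noting that A is similar to its Jordan form J, which has the same characteristic polynomial as A) gives
  χ_A(x) = x^4 - 4*x^3 + 6*x^2 - 4*x + 1
which factors as (x - 1)^4. The eigenvalues (with algebraic multiplicities) are λ = 1 with multiplicity 4.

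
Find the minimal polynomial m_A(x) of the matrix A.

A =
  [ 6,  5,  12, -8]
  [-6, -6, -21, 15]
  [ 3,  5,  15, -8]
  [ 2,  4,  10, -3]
x^3 - 9*x^2 + 27*x - 27

The characteristic polynomial is χ_A(x) = (x - 3)^4, so the eigenvalues are known. The minimal polynomial is
  m_A(x) = Π_λ (x − λ)^{k_λ}
where k_λ is the size of the *largest* Jordan block for λ (equivalently, the smallest k with (A − λI)^k v = 0 for every generalised eigenvector v of λ).

  λ = 3: largest Jordan block has size 3, contributing (x − 3)^3

So m_A(x) = (x - 3)^3 = x^3 - 9*x^2 + 27*x - 27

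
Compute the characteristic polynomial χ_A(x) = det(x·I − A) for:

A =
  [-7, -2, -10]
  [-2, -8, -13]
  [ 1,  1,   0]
x^3 + 15*x^2 + 75*x + 125

Expanding det(x·I − A) (e.g. by cofactor expansion or by noting that A is similar to its Jordan form J, which has the same characteristic polynomial as A) gives
  χ_A(x) = x^3 + 15*x^2 + 75*x + 125
which factors as (x + 5)^3. The eigenvalues (with algebraic multiplicities) are λ = -5 with multiplicity 3.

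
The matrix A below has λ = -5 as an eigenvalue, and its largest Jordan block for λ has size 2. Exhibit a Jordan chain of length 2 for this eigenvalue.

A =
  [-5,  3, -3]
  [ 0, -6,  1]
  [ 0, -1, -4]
A Jordan chain for λ = -5 of length 2:
v_1 = (3, -1, -1)ᵀ
v_2 = (0, 1, 0)ᵀ

Let N = A − (-5)·I. We want v_2 with N^2 v_2 = 0 but N^1 v_2 ≠ 0; then v_{j-1} := N · v_j for j = 2, …, 2.

Pick v_2 = (0, 1, 0)ᵀ.
Then v_1 = N · v_2 = (3, -1, -1)ᵀ.

Sanity check: (A − (-5)·I) v_1 = (0, 0, 0)ᵀ = 0. ✓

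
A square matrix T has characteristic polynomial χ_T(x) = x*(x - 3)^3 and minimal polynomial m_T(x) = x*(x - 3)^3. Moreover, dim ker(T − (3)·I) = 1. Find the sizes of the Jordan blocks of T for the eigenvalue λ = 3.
Block sizes for λ = 3: [3]

Step 1 — from the characteristic polynomial, algebraic multiplicity of λ = 3 is 3. From dim ker(T − (3)·I) = 1, there are exactly 1 Jordan blocks for λ = 3.
Step 2 — from the minimal polynomial, the factor (x − 3)^3 tells us the largest block for λ = 3 has size 3.
Step 3 — with total size 3, 1 blocks, and largest block 3, the block sizes (in nonincreasing order) are [3].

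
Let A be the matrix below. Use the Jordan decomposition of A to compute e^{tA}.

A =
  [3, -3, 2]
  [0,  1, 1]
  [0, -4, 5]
e^{tA} =
  [exp(3*t), -t^2*exp(3*t) - 3*t*exp(3*t), t^2*exp(3*t)/2 + 2*t*exp(3*t)]
  [0, -2*t*exp(3*t) + exp(3*t), t*exp(3*t)]
  [0, -4*t*exp(3*t), 2*t*exp(3*t) + exp(3*t)]

Strategy: write A = P · J · P⁻¹ where J is a Jordan canonical form, so e^{tA} = P · e^{tJ} · P⁻¹, and e^{tJ} can be computed block-by-block.

A has Jordan form
J =
  [3, 1, 0]
  [0, 3, 1]
  [0, 0, 3]
(up to reordering of blocks).

Per-block formulas:
  For a 3×3 Jordan block J_3(3): exp(t · J_3(3)) = e^(3t)·(I + t·N + (t^2/2)·N^2), where N is the 3×3 nilpotent shift.

After assembling e^{tJ} and conjugating by P, we get:

e^{tA} =
  [exp(3*t), -t^2*exp(3*t) - 3*t*exp(3*t), t^2*exp(3*t)/2 + 2*t*exp(3*t)]
  [0, -2*t*exp(3*t) + exp(3*t), t*exp(3*t)]
  [0, -4*t*exp(3*t), 2*t*exp(3*t) + exp(3*t)]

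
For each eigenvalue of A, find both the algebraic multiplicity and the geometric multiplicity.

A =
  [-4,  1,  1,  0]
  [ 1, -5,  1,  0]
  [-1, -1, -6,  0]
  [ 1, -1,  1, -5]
λ = -5: alg = 4, geom = 2

Step 1 — factor the characteristic polynomial to read off the algebraic multiplicities:
  χ_A(x) = (x + 5)^4

Step 2 — compute geometric multiplicities via the rank-nullity identity g(λ) = n − rank(A − λI):
  rank(A − (-5)·I) = 2, so dim ker(A − (-5)·I) = n − 2 = 2

Summary:
  λ = -5: algebraic multiplicity = 4, geometric multiplicity = 2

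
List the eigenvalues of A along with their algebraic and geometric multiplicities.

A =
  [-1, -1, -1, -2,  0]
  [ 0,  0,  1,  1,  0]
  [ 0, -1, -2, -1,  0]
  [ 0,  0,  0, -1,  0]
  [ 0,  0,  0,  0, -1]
λ = -1: alg = 5, geom = 3

Step 1 — factor the characteristic polynomial to read off the algebraic multiplicities:
  χ_A(x) = (x + 1)^5

Step 2 — compute geometric multiplicities via the rank-nullity identity g(λ) = n − rank(A − λI):
  rank(A − (-1)·I) = 2, so dim ker(A − (-1)·I) = n − 2 = 3

Summary:
  λ = -1: algebraic multiplicity = 5, geometric multiplicity = 3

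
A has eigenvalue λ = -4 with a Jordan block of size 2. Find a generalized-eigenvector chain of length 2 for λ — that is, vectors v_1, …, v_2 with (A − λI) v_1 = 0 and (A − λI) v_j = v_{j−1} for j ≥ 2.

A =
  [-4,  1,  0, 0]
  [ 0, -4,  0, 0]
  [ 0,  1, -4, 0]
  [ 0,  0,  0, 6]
A Jordan chain for λ = -4 of length 2:
v_1 = (1, 0, 1, 0)ᵀ
v_2 = (0, 1, 0, 0)ᵀ

Let N = A − (-4)·I. We want v_2 with N^2 v_2 = 0 but N^1 v_2 ≠ 0; then v_{j-1} := N · v_j for j = 2, …, 2.

Pick v_2 = (0, 1, 0, 0)ᵀ.
Then v_1 = N · v_2 = (1, 0, 1, 0)ᵀ.

Sanity check: (A − (-4)·I) v_1 = (0, 0, 0, 0)ᵀ = 0. ✓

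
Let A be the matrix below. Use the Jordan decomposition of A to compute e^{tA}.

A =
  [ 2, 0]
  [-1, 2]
e^{tA} =
  [exp(2*t), 0]
  [-t*exp(2*t), exp(2*t)]

Strategy: write A = P · J · P⁻¹ where J is a Jordan canonical form, so e^{tA} = P · e^{tJ} · P⁻¹, and e^{tJ} can be computed block-by-block.

A has Jordan form
J =
  [2, 1]
  [0, 2]
(up to reordering of blocks).

Per-block formulas:
  For a 2×2 Jordan block J_2(2): exp(t · J_2(2)) = e^(2t)·(I + t·N), where N is the 2×2 nilpotent shift.

After assembling e^{tJ} and conjugating by P, we get:

e^{tA} =
  [exp(2*t), 0]
  [-t*exp(2*t), exp(2*t)]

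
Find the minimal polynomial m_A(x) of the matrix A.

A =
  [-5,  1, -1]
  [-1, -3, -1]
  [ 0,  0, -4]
x^2 + 8*x + 16

The characteristic polynomial is χ_A(x) = (x + 4)^3, so the eigenvalues are known. The minimal polynomial is
  m_A(x) = Π_λ (x − λ)^{k_λ}
where k_λ is the size of the *largest* Jordan block for λ (equivalently, the smallest k with (A − λI)^k v = 0 for every generalised eigenvector v of λ).

  λ = -4: largest Jordan block has size 2, contributing (x + 4)^2

So m_A(x) = (x + 4)^2 = x^2 + 8*x + 16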